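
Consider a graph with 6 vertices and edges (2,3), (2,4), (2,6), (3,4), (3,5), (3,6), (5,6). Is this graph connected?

Step 1: Build adjacency list from edges:
  1: (none)
  2: 3, 4, 6
  3: 2, 4, 5, 6
  4: 2, 3
  5: 3, 6
  6: 2, 3, 5

Step 2: Run BFS/DFS from vertex 1:
  Visited: {1}
  Reached 1 of 6 vertices

Step 3: Only 1 of 6 vertices reached. Graph is disconnected.
Connected components: {1}, {2, 3, 4, 5, 6}
Answer: No, the graph is not connected (2 components).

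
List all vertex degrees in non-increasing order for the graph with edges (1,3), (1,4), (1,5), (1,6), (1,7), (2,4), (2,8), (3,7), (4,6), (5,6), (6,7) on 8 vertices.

Step 1: Count edges incident to each vertex:
  deg(1) = 5 (neighbors: 3, 4, 5, 6, 7)
  deg(2) = 2 (neighbors: 4, 8)
  deg(3) = 2 (neighbors: 1, 7)
  deg(4) = 3 (neighbors: 1, 2, 6)
  deg(5) = 2 (neighbors: 1, 6)
  deg(6) = 4 (neighbors: 1, 4, 5, 7)
  deg(7) = 3 (neighbors: 1, 3, 6)
  deg(8) = 1 (neighbors: 2)

Step 2: Sort degrees in non-increasing order:
  Degrees: [5, 2, 2, 3, 2, 4, 3, 1] -> sorted: [5, 4, 3, 3, 2, 2, 2, 1]

Degree sequence: [5, 4, 3, 3, 2, 2, 2, 1]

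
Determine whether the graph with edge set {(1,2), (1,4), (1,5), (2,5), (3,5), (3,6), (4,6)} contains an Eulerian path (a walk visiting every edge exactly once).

Step 1: Find the degree of each vertex:
  deg(1) = 3
  deg(2) = 2
  deg(3) = 2
  deg(4) = 2
  deg(5) = 3
  deg(6) = 2

Step 2: Count vertices with odd degree:
  Odd-degree vertices: 1, 5 (2 total)

Step 3: Apply Euler's theorem:
  - Eulerian circuit exists iff graph is connected and all vertices have even degree
  - Eulerian path exists iff graph is connected and has 0 or 2 odd-degree vertices

Graph is connected with exactly 2 odd-degree vertices (1, 5).
Eulerian path exists (starting and ending at the odd-degree vertices), but no Eulerian circuit.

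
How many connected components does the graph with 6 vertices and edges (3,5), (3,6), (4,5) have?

Step 1: Build adjacency list from edges:
  1: (none)
  2: (none)
  3: 5, 6
  4: 5
  5: 3, 4
  6: 3

Step 2: Run BFS/DFS from vertex 1:
  Visited: {1}
  Reached 1 of 6 vertices

Step 3: Only 1 of 6 vertices reached. Graph is disconnected.
Connected components: {1}, {2}, {3, 4, 5, 6}
Number of connected components: 3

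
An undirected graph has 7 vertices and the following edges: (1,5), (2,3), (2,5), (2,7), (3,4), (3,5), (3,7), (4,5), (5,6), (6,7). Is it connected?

Step 1: Build adjacency list from edges:
  1: 5
  2: 3, 5, 7
  3: 2, 4, 5, 7
  4: 3, 5
  5: 1, 2, 3, 4, 6
  6: 5, 7
  7: 2, 3, 6

Step 2: Run BFS/DFS from vertex 1:
  Visited: {1, 5, 2, 3, 4, 6, 7}
  Reached 7 of 7 vertices

Step 3: All 7 vertices reached from vertex 1, so the graph is connected.
Answer: Yes, the graph is connected.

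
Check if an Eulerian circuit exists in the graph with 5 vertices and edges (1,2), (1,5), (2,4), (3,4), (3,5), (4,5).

Step 1: Find the degree of each vertex:
  deg(1) = 2
  deg(2) = 2
  deg(3) = 2
  deg(4) = 3
  deg(5) = 3

Step 2: Count vertices with odd degree:
  Odd-degree vertices: 4, 5 (2 total)

Step 3: Apply Euler's theorem:
  - Eulerian circuit exists iff graph is connected and all vertices have even degree
  - Eulerian path exists iff graph is connected and has 0 or 2 odd-degree vertices

Graph is connected with exactly 2 odd-degree vertices (4, 5).
Eulerian path exists (starting and ending at the odd-degree vertices), but no Eulerian circuit.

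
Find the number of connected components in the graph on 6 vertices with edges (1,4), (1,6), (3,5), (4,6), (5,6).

Step 1: Build adjacency list from edges:
  1: 4, 6
  2: (none)
  3: 5
  4: 1, 6
  5: 3, 6
  6: 1, 4, 5

Step 2: Run BFS/DFS from vertex 1:
  Visited: {1, 4, 6, 5, 3}
  Reached 5 of 6 vertices

Step 3: Only 5 of 6 vertices reached. Graph is disconnected.
Connected components: {1, 3, 4, 5, 6}, {2}
Number of connected components: 2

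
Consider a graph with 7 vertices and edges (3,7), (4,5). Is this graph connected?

Step 1: Build adjacency list from edges:
  1: (none)
  2: (none)
  3: 7
  4: 5
  5: 4
  6: (none)
  7: 3

Step 2: Run BFS/DFS from vertex 1:
  Visited: {1}
  Reached 1 of 7 vertices

Step 3: Only 1 of 7 vertices reached. Graph is disconnected.
Connected components: {1}, {2}, {3, 7}, {4, 5}, {6}
Answer: No, the graph is not connected (5 components).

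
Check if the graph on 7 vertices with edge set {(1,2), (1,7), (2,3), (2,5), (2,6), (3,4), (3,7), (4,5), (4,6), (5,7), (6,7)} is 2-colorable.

Step 1: Attempt 2-coloring using BFS:
  Start at vertex 1, assign color 0
  Color vertex 2 with color 1 (neighbor of 1)
  Color vertex 7 with color 1 (neighbor of 1)
  Color vertex 3 with color 0 (neighbor of 2)
  Color vertex 5 with color 0 (neighbor of 2)
  Color vertex 6 with color 0 (neighbor of 2)
  Color vertex 4 with color 1 (neighbor of 3)

Step 2: 2-coloring succeeded. No conflicts found.
  Set A (color 0): {1, 3, 5, 6}
  Set B (color 1): {2, 4, 7}

The graph is bipartite with partition {1, 3, 5, 6}, {2, 4, 7}.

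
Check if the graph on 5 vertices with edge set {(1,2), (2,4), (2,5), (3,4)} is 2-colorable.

Step 1: Attempt 2-coloring using BFS:
  Start at vertex 1, assign color 0
  Color vertex 2 with color 1 (neighbor of 1)
  Color vertex 4 with color 0 (neighbor of 2)
  Color vertex 5 with color 0 (neighbor of 2)
  Color vertex 3 with color 1 (neighbor of 4)

Step 2: 2-coloring succeeded. No conflicts found.
  Set A (color 0): {1, 4, 5}
  Set B (color 1): {2, 3}

The graph is bipartite with partition {1, 4, 5}, {2, 3}.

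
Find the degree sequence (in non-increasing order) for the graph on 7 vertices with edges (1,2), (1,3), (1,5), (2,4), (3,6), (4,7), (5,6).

Step 1: Count edges incident to each vertex:
  deg(1) = 3 (neighbors: 2, 3, 5)
  deg(2) = 2 (neighbors: 1, 4)
  deg(3) = 2 (neighbors: 1, 6)
  deg(4) = 2 (neighbors: 2, 7)
  deg(5) = 2 (neighbors: 1, 6)
  deg(6) = 2 (neighbors: 3, 5)
  deg(7) = 1 (neighbors: 4)

Step 2: Sort degrees in non-increasing order:
  Degrees: [3, 2, 2, 2, 2, 2, 1] -> sorted: [3, 2, 2, 2, 2, 2, 1]

Degree sequence: [3, 2, 2, 2, 2, 2, 1]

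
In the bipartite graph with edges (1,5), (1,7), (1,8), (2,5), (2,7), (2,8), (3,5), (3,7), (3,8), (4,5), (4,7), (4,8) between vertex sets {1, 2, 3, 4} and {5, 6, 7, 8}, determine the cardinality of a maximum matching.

Step 1: List the neighbors of each left vertex:
  1: 5, 7, 8
  2: 5, 7, 8
  3: 5, 7, 8
  4: 5, 7, 8

Step 2: Greedily match left vertices, then look for augmenting paths:
  Match 1 -- 5
  Match 2 -- 7
  Match 3 -- 8
  No augmenting path remains.

Step 3: Verify this is maximum:
  Matching has size 3. The vertex set {5, 7, 8} covers every edge and has size 3; any matching has at most one edge per cover vertex, so 3 is maximum (König's theorem).

Maximum matching: {(1,5), (2,7), (3,8)}
Size: 3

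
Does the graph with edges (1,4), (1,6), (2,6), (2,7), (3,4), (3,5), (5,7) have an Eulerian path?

Step 1: Find the degree of each vertex:
  deg(1) = 2
  deg(2) = 2
  deg(3) = 2
  deg(4) = 2
  deg(5) = 2
  deg(6) = 2
  deg(7) = 2

Step 2: Count vertices with odd degree:
  All vertices have even degree (0 odd-degree vertices)

Step 3: Apply Euler's theorem:
  - Eulerian circuit exists iff graph is connected and all vertices have even degree
  - Eulerian path exists iff graph is connected and has 0 or 2 odd-degree vertices

Graph is connected with 0 odd-degree vertices.
Both Eulerian circuit and Eulerian path exist.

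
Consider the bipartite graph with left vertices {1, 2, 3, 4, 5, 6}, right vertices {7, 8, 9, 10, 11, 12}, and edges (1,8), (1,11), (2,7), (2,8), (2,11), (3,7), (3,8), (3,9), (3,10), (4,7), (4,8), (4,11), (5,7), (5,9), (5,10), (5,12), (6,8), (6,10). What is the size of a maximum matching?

Step 1: List the neighbors of each left vertex:
  1: 8, 11
  2: 7, 8, 11
  3: 7, 8, 9, 10
  4: 7, 8, 11
  5: 7, 9, 10, 12
  6: 8, 10

Step 2: Greedily match left vertices, then look for augmenting paths:
  Match 1 -- 8
  Match 2 -- 7
  Match 3 -- 9
  Match 4 -- 11
  Match 5 -- 12
  Match 6 -- 10
  No augmenting path remains.

Step 3: Verify this is maximum:
  Matching size 6 = min(|L|, |R|) = min(6, 6), which is an upper bound, so this matching is maximum.

Maximum matching: {(1,8), (2,7), (3,9), (4,11), (5,12), (6,10)}
Size: 6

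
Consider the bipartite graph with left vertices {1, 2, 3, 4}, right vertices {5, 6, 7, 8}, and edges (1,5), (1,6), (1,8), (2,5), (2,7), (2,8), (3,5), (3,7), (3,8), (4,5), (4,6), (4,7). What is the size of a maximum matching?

Step 1: List the neighbors of each left vertex:
  1: 5, 6, 8
  2: 5, 7, 8
  3: 5, 7, 8
  4: 5, 6, 7

Step 2: Greedily match left vertices, then look for augmenting paths:
  Match 1 -- 5
  Match 2 -- 7
  Match 3 -- 8
  Match 4 -- 6
  No augmenting path remains.

Step 3: Verify this is maximum:
  Matching size 4 = min(|L|, |R|) = min(4, 4), which is an upper bound, so this matching is maximum.

Maximum matching: {(1,5), (2,7), (3,8), (4,6)}
Size: 4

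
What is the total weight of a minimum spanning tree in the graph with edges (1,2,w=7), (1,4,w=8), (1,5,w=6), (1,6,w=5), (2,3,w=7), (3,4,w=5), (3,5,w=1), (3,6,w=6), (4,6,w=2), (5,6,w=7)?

Apply Kruskal's algorithm (sort edges by weight, add if no cycle):

Sorted edges by weight:
  (3,5) w=1
  (4,6) w=2
  (1,6) w=5
  (3,4) w=5
  (1,5) w=6
  (3,6) w=6
  (1,2) w=7
  (2,3) w=7
  (5,6) w=7
  (1,4) w=8

Add edge (3,5) w=1 -- no cycle. Running total: 1
Add edge (4,6) w=2 -- no cycle. Running total: 3
Add edge (1,6) w=5 -- no cycle. Running total: 8
Add edge (3,4) w=5 -- no cycle. Running total: 13
Skip edge (1,5) w=6 -- would create cycle
Skip edge (3,6) w=6 -- would create cycle
Add edge (1,2) w=7 -- no cycle. Running total: 20

MST edges: (3,5,w=1), (4,6,w=2), (1,6,w=5), (3,4,w=5), (1,2,w=7)
Total MST weight: 1 + 2 + 5 + 5 + 7 = 20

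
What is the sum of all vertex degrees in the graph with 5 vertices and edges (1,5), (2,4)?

Step 1: Count edges incident to each vertex:
  deg(1) = 1 (neighbors: 5)
  deg(2) = 1 (neighbors: 4)
  deg(3) = 0 (neighbors: none)
  deg(4) = 1 (neighbors: 2)
  deg(5) = 1 (neighbors: 1)

Step 2: Sum all degrees:
  1 + 1 + 0 + 1 + 1 = 4

Verification: sum of degrees = 2 * |E| = 2 * 2 = 4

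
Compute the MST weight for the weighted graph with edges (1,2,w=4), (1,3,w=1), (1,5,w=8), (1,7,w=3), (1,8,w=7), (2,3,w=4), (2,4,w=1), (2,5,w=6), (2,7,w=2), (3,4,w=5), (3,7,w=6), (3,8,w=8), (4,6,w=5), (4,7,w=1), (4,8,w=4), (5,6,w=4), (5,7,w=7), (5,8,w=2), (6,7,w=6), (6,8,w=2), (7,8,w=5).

Apply Kruskal's algorithm (sort edges by weight, add if no cycle):

Sorted edges by weight:
  (1,3) w=1
  (2,4) w=1
  (4,7) w=1
  (2,7) w=2
  (5,8) w=2
  (6,8) w=2
  (1,7) w=3
  (1,2) w=4
  (2,3) w=4
  (4,8) w=4
  (5,6) w=4
  (3,4) w=5
  (4,6) w=5
  (7,8) w=5
  (2,5) w=6
  (3,7) w=6
  (6,7) w=6
  (1,8) w=7
  (5,7) w=7
  (1,5) w=8
  (3,8) w=8

Add edge (1,3) w=1 -- no cycle. Running total: 1
Add edge (2,4) w=1 -- no cycle. Running total: 2
Add edge (4,7) w=1 -- no cycle. Running total: 3
Skip edge (2,7) w=2 -- would create cycle
Add edge (5,8) w=2 -- no cycle. Running total: 5
Add edge (6,8) w=2 -- no cycle. Running total: 7
Add edge (1,7) w=3 -- no cycle. Running total: 10
Skip edge (1,2) w=4 -- would create cycle
Skip edge (2,3) w=4 -- would create cycle
Add edge (4,8) w=4 -- no cycle. Running total: 14

MST edges: (1,3,w=1), (2,4,w=1), (4,7,w=1), (5,8,w=2), (6,8,w=2), (1,7,w=3), (4,8,w=4)
Total MST weight: 1 + 1 + 1 + 2 + 2 + 3 + 4 = 14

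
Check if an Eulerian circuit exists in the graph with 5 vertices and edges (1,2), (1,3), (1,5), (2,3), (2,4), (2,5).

Step 1: Find the degree of each vertex:
  deg(1) = 3
  deg(2) = 4
  deg(3) = 2
  deg(4) = 1
  deg(5) = 2

Step 2: Count vertices with odd degree:
  Odd-degree vertices: 1, 4 (2 total)

Step 3: Apply Euler's theorem:
  - Eulerian circuit exists iff graph is connected and all vertices have even degree
  - Eulerian path exists iff graph is connected and has 0 or 2 odd-degree vertices

Graph is connected with exactly 2 odd-degree vertices (1, 4).
Eulerian path exists (starting and ending at the odd-degree vertices), but no Eulerian circuit.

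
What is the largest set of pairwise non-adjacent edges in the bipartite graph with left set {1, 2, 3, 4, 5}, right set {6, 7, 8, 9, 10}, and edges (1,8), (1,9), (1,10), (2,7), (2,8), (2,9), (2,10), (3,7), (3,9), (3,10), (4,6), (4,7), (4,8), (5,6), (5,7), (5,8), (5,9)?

Step 1: List the neighbors of each left vertex:
  1: 8, 9, 10
  2: 7, 8, 9, 10
  3: 7, 9, 10
  4: 6, 7, 8
  5: 6, 7, 8, 9

Step 2: Greedily match left vertices, then look for augmenting paths:
  Match 1 -- 8
  Match 2 -- 10
  Match 3 -- 9
  Match 4 -- 6
  Match 5 -- 7
  No augmenting path remains.

Step 3: Verify this is maximum:
  Matching size 5 = min(|L|, |R|) = min(5, 5), which is an upper bound, so this matching is maximum.

Maximum matching: {(1,8), (2,10), (3,9), (4,6), (5,7)}
Size: 5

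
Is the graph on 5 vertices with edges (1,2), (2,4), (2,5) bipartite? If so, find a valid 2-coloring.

Step 1: Attempt 2-coloring using BFS:
  Start at vertex 1, assign color 0
  Color vertex 2 with color 1 (neighbor of 1)
  Color vertex 4 with color 0 (neighbor of 2)
  Color vertex 5 with color 0 (neighbor of 2)
  Start new component at vertex 3, assign color 0

Step 2: 2-coloring succeeded. No conflicts found.
  Set A (color 0): {1, 3, 4, 5}
  Set B (color 1): {2}

The graph is bipartite with partition {1, 3, 4, 5}, {2}.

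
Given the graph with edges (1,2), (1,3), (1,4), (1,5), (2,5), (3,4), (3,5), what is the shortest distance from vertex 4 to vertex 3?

Step 1: Build adjacency list:
  1: 2, 3, 4, 5
  2: 1, 5
  3: 1, 4, 5
  4: 1, 3
  5: 1, 2, 3

Step 2: BFS from vertex 4 to find shortest path to 3:
  vertex 1 reached at distance 1
  vertex 3 reached at distance 1

Step 3: Shortest path: 4 -> 3
Path length: 1 edge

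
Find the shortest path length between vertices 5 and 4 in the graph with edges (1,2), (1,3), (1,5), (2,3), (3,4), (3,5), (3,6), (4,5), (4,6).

Step 1: Build adjacency list:
  1: 2, 3, 5
  2: 1, 3
  3: 1, 2, 4, 5, 6
  4: 3, 5, 6
  5: 1, 3, 4
  6: 3, 4

Step 2: BFS from vertex 5 to find shortest path to 4:
  vertex 1 reached at distance 1
  vertex 3 reached at distance 1
  vertex 4 reached at distance 1

Step 3: Shortest path: 5 -> 4
Path length: 1 edge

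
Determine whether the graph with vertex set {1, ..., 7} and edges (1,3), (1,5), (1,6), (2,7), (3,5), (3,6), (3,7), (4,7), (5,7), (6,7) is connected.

Step 1: Build adjacency list from edges:
  1: 3, 5, 6
  2: 7
  3: 1, 5, 6, 7
  4: 7
  5: 1, 3, 7
  6: 1, 3, 7
  7: 2, 3, 4, 5, 6

Step 2: Run BFS/DFS from vertex 1:
  Visited: {1, 3, 5, 6, 7, 2, 4}
  Reached 7 of 7 vertices

Step 3: All 7 vertices reached from vertex 1, so the graph is connected.
Answer: Yes, the graph is connected.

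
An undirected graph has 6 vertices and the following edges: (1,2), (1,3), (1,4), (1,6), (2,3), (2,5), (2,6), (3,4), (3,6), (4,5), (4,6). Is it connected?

Step 1: Build adjacency list from edges:
  1: 2, 3, 4, 6
  2: 1, 3, 5, 6
  3: 1, 2, 4, 6
  4: 1, 3, 5, 6
  5: 2, 4
  6: 1, 2, 3, 4

Step 2: Run BFS/DFS from vertex 1:
  Visited: {1, 2, 3, 4, 6, 5}
  Reached 6 of 6 vertices

Step 3: All 6 vertices reached from vertex 1, so the graph is connected.
Answer: Yes, the graph is connected.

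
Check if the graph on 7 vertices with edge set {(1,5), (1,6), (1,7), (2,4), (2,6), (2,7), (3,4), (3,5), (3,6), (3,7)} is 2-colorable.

Step 1: Attempt 2-coloring using BFS:
  Start at vertex 1, assign color 0
  Color vertex 5 with color 1 (neighbor of 1)
  Color vertex 6 with color 1 (neighbor of 1)
  Color vertex 7 with color 1 (neighbor of 1)
  Color vertex 3 with color 0 (neighbor of 5)
  Color vertex 2 with color 0 (neighbor of 6)
  Color vertex 4 with color 1 (neighbor of 3)

Step 2: 2-coloring succeeded. No conflicts found.
  Set A (color 0): {1, 2, 3}
  Set B (color 1): {4, 5, 6, 7}

The graph is bipartite with partition {1, 2, 3}, {4, 5, 6, 7}.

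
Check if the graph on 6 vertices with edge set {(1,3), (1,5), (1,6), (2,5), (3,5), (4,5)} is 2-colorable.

Step 1: Attempt 2-coloring using BFS:
  Start at vertex 1, assign color 0
  Color vertex 3 with color 1 (neighbor of 1)
  Color vertex 5 with color 1 (neighbor of 1)
  Color vertex 6 with color 1 (neighbor of 1)

Step 2: Conflict found! Vertices 3 and 5 are adjacent but have the same color.
This means the graph contains an odd cycle.

The graph is NOT bipartite.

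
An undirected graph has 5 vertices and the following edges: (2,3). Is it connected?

Step 1: Build adjacency list from edges:
  1: (none)
  2: 3
  3: 2
  4: (none)
  5: (none)

Step 2: Run BFS/DFS from vertex 1:
  Visited: {1}
  Reached 1 of 5 vertices

Step 3: Only 1 of 5 vertices reached. Graph is disconnected.
Connected components: {1}, {2, 3}, {4}, {5}
Answer: No, the graph is not connected (4 components).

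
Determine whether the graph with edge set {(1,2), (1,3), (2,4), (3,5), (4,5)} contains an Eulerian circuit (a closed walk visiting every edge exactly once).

Step 1: Find the degree of each vertex:
  deg(1) = 2
  deg(2) = 2
  deg(3) = 2
  deg(4) = 2
  deg(5) = 2

Step 2: Count vertices with odd degree:
  All vertices have even degree (0 odd-degree vertices)

Step 3: Apply Euler's theorem:
  - Eulerian circuit exists iff graph is connected and all vertices have even degree
  - Eulerian path exists iff graph is connected and has 0 or 2 odd-degree vertices

Graph is connected with 0 odd-degree vertices.
Both Eulerian circuit and Eulerian path exist.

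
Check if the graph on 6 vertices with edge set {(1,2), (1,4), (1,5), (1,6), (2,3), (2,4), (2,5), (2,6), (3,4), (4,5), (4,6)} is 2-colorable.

Step 1: Attempt 2-coloring using BFS:
  Start at vertex 1, assign color 0
  Color vertex 2 with color 1 (neighbor of 1)
  Color vertex 4 with color 1 (neighbor of 1)
  Color vertex 5 with color 1 (neighbor of 1)
  Color vertex 6 with color 1 (neighbor of 1)
  Color vertex 3 with color 0 (neighbor of 2)

Step 2: Conflict found! Vertices 2 and 4 are adjacent but have the same color.
This means the graph contains an odd cycle.

The graph is NOT bipartite.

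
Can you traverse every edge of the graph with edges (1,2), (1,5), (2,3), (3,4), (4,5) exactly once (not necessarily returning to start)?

Step 1: Find the degree of each vertex:
  deg(1) = 2
  deg(2) = 2
  deg(3) = 2
  deg(4) = 2
  deg(5) = 2

Step 2: Count vertices with odd degree:
  All vertices have even degree (0 odd-degree vertices)

Step 3: Apply Euler's theorem:
  - Eulerian circuit exists iff graph is connected and all vertices have even degree
  - Eulerian path exists iff graph is connected and has 0 or 2 odd-degree vertices

Graph is connected with 0 odd-degree vertices.
Both Eulerian circuit and Eulerian path exist.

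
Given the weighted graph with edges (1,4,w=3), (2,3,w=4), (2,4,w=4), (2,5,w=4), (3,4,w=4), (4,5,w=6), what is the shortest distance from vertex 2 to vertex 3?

Step 1: Build adjacency list with weights:
  1: 4(w=3)
  2: 3(w=4), 4(w=4), 5(w=4)
  3: 2(w=4), 4(w=4)
  4: 1(w=3), 2(w=4), 3(w=4), 5(w=6)
  5: 2(w=4), 4(w=6)

Step 2: Apply Dijkstra's algorithm from vertex 2:
  Visit vertex 2 (distance=0)
    Update dist[3] = 4
    Update dist[4] = 4
    Update dist[5] = 4
  Visit vertex 3 (distance=4)

Step 3: Shortest path: 2 -> 3
Total weight: 4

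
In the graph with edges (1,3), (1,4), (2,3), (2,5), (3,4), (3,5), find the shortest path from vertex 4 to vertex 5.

Step 1: Build adjacency list:
  1: 3, 4
  2: 3, 5
  3: 1, 2, 4, 5
  4: 1, 3
  5: 2, 3

Step 2: BFS from vertex 4 to find shortest path to 5:
  vertex 1 reached at distance 1
  vertex 3 reached at distance 1
  vertex 2 reached at distance 2
  vertex 5 reached at distance 2

Step 3: Shortest path: 4 -> 3 -> 5
Path length: 2 edges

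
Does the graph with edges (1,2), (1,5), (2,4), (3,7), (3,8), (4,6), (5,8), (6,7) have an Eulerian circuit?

Step 1: Find the degree of each vertex:
  deg(1) = 2
  deg(2) = 2
  deg(3) = 2
  deg(4) = 2
  deg(5) = 2
  deg(6) = 2
  deg(7) = 2
  deg(8) = 2

Step 2: Count vertices with odd degree:
  All vertices have even degree (0 odd-degree vertices)

Step 3: Apply Euler's theorem:
  - Eulerian circuit exists iff graph is connected and all vertices have even degree
  - Eulerian path exists iff graph is connected and has 0 or 2 odd-degree vertices

Graph is connected with 0 odd-degree vertices.
Both Eulerian circuit and Eulerian path exist.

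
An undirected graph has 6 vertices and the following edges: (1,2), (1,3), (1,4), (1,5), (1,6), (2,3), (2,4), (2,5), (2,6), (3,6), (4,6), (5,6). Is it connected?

Step 1: Build adjacency list from edges:
  1: 2, 3, 4, 5, 6
  2: 1, 3, 4, 5, 6
  3: 1, 2, 6
  4: 1, 2, 6
  5: 1, 2, 6
  6: 1, 2, 3, 4, 5

Step 2: Run BFS/DFS from vertex 1:
  Visited: {1, 2, 3, 4, 5, 6}
  Reached 6 of 6 vertices

Step 3: All 6 vertices reached from vertex 1, so the graph is connected.
Answer: Yes, the graph is connected.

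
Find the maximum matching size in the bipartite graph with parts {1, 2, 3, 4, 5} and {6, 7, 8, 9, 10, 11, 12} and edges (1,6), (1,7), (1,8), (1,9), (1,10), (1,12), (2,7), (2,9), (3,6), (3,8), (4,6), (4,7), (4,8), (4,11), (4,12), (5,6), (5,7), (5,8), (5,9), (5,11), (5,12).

Step 1: List the neighbors of each left vertex:
  1: 6, 7, 8, 9, 10, 12
  2: 7, 9
  3: 6, 8
  4: 6, 7, 8, 11, 12
  5: 6, 7, 8, 9, 11, 12

Step 2: Greedily match left vertices, then look for augmenting paths:
  Match 1 -- 6
  Match 2 -- 7
  Match 3 -- 8
  Match 4 -- 11
  Match 5 -- 9
  No augmenting path remains.

Step 3: Verify this is maximum:
  Matching size 5 = min(|L|, |R|) = min(5, 7), which is an upper bound, so this matching is maximum.

Maximum matching: {(1,6), (2,7), (3,8), (4,11), (5,9)}
Size: 5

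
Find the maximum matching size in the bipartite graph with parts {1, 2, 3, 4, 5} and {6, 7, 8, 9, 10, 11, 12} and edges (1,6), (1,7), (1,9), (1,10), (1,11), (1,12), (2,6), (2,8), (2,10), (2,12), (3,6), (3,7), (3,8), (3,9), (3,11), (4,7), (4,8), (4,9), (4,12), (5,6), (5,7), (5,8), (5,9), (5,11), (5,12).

Step 1: List the neighbors of each left vertex:
  1: 6, 7, 9, 10, 11, 12
  2: 6, 8, 10, 12
  3: 6, 7, 8, 9, 11
  4: 7, 8, 9, 12
  5: 6, 7, 8, 9, 11, 12

Step 2: Greedily match left vertices, then look for augmenting paths:
  Match 1 -- 6
  Match 2 -- 8
  Match 3 -- 7
  Match 4 -- 9
  Match 5 -- 11
  No augmenting path remains.

Step 3: Verify this is maximum:
  Matching size 5 = min(|L|, |R|) = min(5, 7), which is an upper bound, so this matching is maximum.

Maximum matching: {(1,6), (2,8), (3,7), (4,9), (5,11)}
Size: 5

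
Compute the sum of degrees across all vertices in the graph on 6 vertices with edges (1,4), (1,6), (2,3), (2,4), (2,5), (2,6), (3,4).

Step 1: Count edges incident to each vertex:
  deg(1) = 2 (neighbors: 4, 6)
  deg(2) = 4 (neighbors: 3, 4, 5, 6)
  deg(3) = 2 (neighbors: 2, 4)
  deg(4) = 3 (neighbors: 1, 2, 3)
  deg(5) = 1 (neighbors: 2)
  deg(6) = 2 (neighbors: 1, 2)

Step 2: Sum all degrees:
  2 + 4 + 2 + 3 + 1 + 2 = 14

Verification: sum of degrees = 2 * |E| = 2 * 7 = 14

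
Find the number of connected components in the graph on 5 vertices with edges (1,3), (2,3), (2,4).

Step 1: Build adjacency list from edges:
  1: 3
  2: 3, 4
  3: 1, 2
  4: 2
  5: (none)

Step 2: Run BFS/DFS from vertex 1:
  Visited: {1, 3, 2, 4}
  Reached 4 of 5 vertices

Step 3: Only 4 of 5 vertices reached. Graph is disconnected.
Connected components: {1, 2, 3, 4}, {5}
Number of connected components: 2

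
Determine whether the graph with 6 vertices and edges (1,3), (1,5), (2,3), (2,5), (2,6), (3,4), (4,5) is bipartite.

Step 1: Attempt 2-coloring using BFS:
  Start at vertex 1, assign color 0
  Color vertex 3 with color 1 (neighbor of 1)
  Color vertex 5 with color 1 (neighbor of 1)
  Color vertex 2 with color 0 (neighbor of 3)
  Color vertex 4 with color 0 (neighbor of 3)
  Color vertex 6 with color 1 (neighbor of 2)

Step 2: 2-coloring succeeded. No conflicts found.
  Set A (color 0): {1, 2, 4}
  Set B (color 1): {3, 5, 6}

The graph is bipartite with partition {1, 2, 4}, {3, 5, 6}.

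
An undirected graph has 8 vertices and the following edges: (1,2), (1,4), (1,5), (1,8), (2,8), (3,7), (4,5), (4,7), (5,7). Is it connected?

Step 1: Build adjacency list from edges:
  1: 2, 4, 5, 8
  2: 1, 8
  3: 7
  4: 1, 5, 7
  5: 1, 4, 7
  6: (none)
  7: 3, 4, 5
  8: 1, 2

Step 2: Run BFS/DFS from vertex 1:
  Visited: {1, 2, 4, 5, 8, 7, 3}
  Reached 7 of 8 vertices

Step 3: Only 7 of 8 vertices reached. Graph is disconnected.
Connected components: {1, 2, 3, 4, 5, 7, 8}, {6}
Answer: No, the graph is not connected (2 components).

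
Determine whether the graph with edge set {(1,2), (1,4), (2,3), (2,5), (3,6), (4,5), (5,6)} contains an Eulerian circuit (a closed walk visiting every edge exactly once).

Step 1: Find the degree of each vertex:
  deg(1) = 2
  deg(2) = 3
  deg(3) = 2
  deg(4) = 2
  deg(5) = 3
  deg(6) = 2

Step 2: Count vertices with odd degree:
  Odd-degree vertices: 2, 5 (2 total)

Step 3: Apply Euler's theorem:
  - Eulerian circuit exists iff graph is connected and all vertices have even degree
  - Eulerian path exists iff graph is connected and has 0 or 2 odd-degree vertices

Graph is connected with exactly 2 odd-degree vertices (2, 5).
Eulerian path exists (starting and ending at the odd-degree vertices), but no Eulerian circuit.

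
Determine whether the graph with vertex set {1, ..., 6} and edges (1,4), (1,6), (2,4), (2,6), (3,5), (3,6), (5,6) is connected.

Step 1: Build adjacency list from edges:
  1: 4, 6
  2: 4, 6
  3: 5, 6
  4: 1, 2
  5: 3, 6
  6: 1, 2, 3, 5

Step 2: Run BFS/DFS from vertex 1:
  Visited: {1, 4, 6, 2, 3, 5}
  Reached 6 of 6 vertices

Step 3: All 6 vertices reached from vertex 1, so the graph is connected.
Answer: Yes, the graph is connected.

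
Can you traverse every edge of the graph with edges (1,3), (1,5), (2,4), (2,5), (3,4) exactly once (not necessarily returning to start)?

Step 1: Find the degree of each vertex:
  deg(1) = 2
  deg(2) = 2
  deg(3) = 2
  deg(4) = 2
  deg(5) = 2

Step 2: Count vertices with odd degree:
  All vertices have even degree (0 odd-degree vertices)

Step 3: Apply Euler's theorem:
  - Eulerian circuit exists iff graph is connected and all vertices have even degree
  - Eulerian path exists iff graph is connected and has 0 or 2 odd-degree vertices

Graph is connected with 0 odd-degree vertices.
Both Eulerian circuit and Eulerian path exist.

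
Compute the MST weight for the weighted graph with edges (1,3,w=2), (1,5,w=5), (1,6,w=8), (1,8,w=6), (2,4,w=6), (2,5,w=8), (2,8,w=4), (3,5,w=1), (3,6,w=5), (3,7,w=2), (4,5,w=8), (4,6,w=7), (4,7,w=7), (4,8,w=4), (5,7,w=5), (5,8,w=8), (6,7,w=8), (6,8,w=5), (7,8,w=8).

Apply Kruskal's algorithm (sort edges by weight, add if no cycle):

Sorted edges by weight:
  (3,5) w=1
  (1,3) w=2
  (3,7) w=2
  (2,8) w=4
  (4,8) w=4
  (1,5) w=5
  (3,6) w=5
  (5,7) w=5
  (6,8) w=5
  (1,8) w=6
  (2,4) w=6
  (4,6) w=7
  (4,7) w=7
  (1,6) w=8
  (2,5) w=8
  (4,5) w=8
  (5,8) w=8
  (6,7) w=8
  (7,8) w=8

Add edge (3,5) w=1 -- no cycle. Running total: 1
Add edge (1,3) w=2 -- no cycle. Running total: 3
Add edge (3,7) w=2 -- no cycle. Running total: 5
Add edge (2,8) w=4 -- no cycle. Running total: 9
Add edge (4,8) w=4 -- no cycle. Running total: 13
Skip edge (1,5) w=5 -- would create cycle
Add edge (3,6) w=5 -- no cycle. Running total: 18
Skip edge (5,7) w=5 -- would create cycle
Add edge (6,8) w=5 -- no cycle. Running total: 23

MST edges: (3,5,w=1), (1,3,w=2), (3,7,w=2), (2,8,w=4), (4,8,w=4), (3,6,w=5), (6,8,w=5)
Total MST weight: 1 + 2 + 2 + 4 + 4 + 5 + 5 = 23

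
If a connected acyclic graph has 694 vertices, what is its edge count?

A tree on n vertices always has exactly n - 1 edges.
For n = 694: edges = 694 - 1 = 693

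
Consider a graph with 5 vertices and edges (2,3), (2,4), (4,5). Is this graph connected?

Step 1: Build adjacency list from edges:
  1: (none)
  2: 3, 4
  3: 2
  4: 2, 5
  5: 4

Step 2: Run BFS/DFS from vertex 1:
  Visited: {1}
  Reached 1 of 5 vertices

Step 3: Only 1 of 5 vertices reached. Graph is disconnected.
Connected components: {1}, {2, 3, 4, 5}
Answer: No, the graph is not connected (2 components).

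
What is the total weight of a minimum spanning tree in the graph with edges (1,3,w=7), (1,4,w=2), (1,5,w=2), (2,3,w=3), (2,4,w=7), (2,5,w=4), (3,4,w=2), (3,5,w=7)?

Apply Kruskal's algorithm (sort edges by weight, add if no cycle):

Sorted edges by weight:
  (1,5) w=2
  (1,4) w=2
  (3,4) w=2
  (2,3) w=3
  (2,5) w=4
  (1,3) w=7
  (2,4) w=7
  (3,5) w=7

Add edge (1,5) w=2 -- no cycle. Running total: 2
Add edge (1,4) w=2 -- no cycle. Running total: 4
Add edge (3,4) w=2 -- no cycle. Running total: 6
Add edge (2,3) w=3 -- no cycle. Running total: 9

MST edges: (1,5,w=2), (1,4,w=2), (3,4,w=2), (2,3,w=3)
Total MST weight: 2 + 2 + 2 + 3 = 9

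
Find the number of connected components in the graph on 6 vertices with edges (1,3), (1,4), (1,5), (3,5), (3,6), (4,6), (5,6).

Step 1: Build adjacency list from edges:
  1: 3, 4, 5
  2: (none)
  3: 1, 5, 6
  4: 1, 6
  5: 1, 3, 6
  6: 3, 4, 5

Step 2: Run BFS/DFS from vertex 1:
  Visited: {1, 3, 4, 5, 6}
  Reached 5 of 6 vertices

Step 3: Only 5 of 6 vertices reached. Graph is disconnected.
Connected components: {1, 3, 4, 5, 6}, {2}
Number of connected components: 2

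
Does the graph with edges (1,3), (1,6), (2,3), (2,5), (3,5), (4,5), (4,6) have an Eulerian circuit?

Step 1: Find the degree of each vertex:
  deg(1) = 2
  deg(2) = 2
  deg(3) = 3
  deg(4) = 2
  deg(5) = 3
  deg(6) = 2

Step 2: Count vertices with odd degree:
  Odd-degree vertices: 3, 5 (2 total)

Step 3: Apply Euler's theorem:
  - Eulerian circuit exists iff graph is connected and all vertices have even degree
  - Eulerian path exists iff graph is connected and has 0 or 2 odd-degree vertices

Graph is connected with exactly 2 odd-degree vertices (3, 5).
Eulerian path exists (starting and ending at the odd-degree vertices), but no Eulerian circuit.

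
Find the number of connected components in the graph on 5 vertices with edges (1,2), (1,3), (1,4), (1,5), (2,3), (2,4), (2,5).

Step 1: Build adjacency list from edges:
  1: 2, 3, 4, 5
  2: 1, 3, 4, 5
  3: 1, 2
  4: 1, 2
  5: 1, 2

Step 2: Run BFS/DFS from vertex 1:
  Visited: {1, 2, 3, 4, 5}
  Reached 5 of 5 vertices

Step 3: All 5 vertices reached from vertex 1, so the graph is connected.
Number of connected components: 1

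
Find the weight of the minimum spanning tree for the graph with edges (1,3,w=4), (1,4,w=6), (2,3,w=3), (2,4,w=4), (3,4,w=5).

Apply Kruskal's algorithm (sort edges by weight, add if no cycle):

Sorted edges by weight:
  (2,3) w=3
  (1,3) w=4
  (2,4) w=4
  (3,4) w=5
  (1,4) w=6

Add edge (2,3) w=3 -- no cycle. Running total: 3
Add edge (1,3) w=4 -- no cycle. Running total: 7
Add edge (2,4) w=4 -- no cycle. Running total: 11

MST edges: (2,3,w=3), (1,3,w=4), (2,4,w=4)
Total MST weight: 3 + 4 + 4 = 11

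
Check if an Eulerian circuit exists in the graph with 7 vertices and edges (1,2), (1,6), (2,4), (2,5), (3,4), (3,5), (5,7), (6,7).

Step 1: Find the degree of each vertex:
  deg(1) = 2
  deg(2) = 3
  deg(3) = 2
  deg(4) = 2
  deg(5) = 3
  deg(6) = 2
  deg(7) = 2

Step 2: Count vertices with odd degree:
  Odd-degree vertices: 2, 5 (2 total)

Step 3: Apply Euler's theorem:
  - Eulerian circuit exists iff graph is connected and all vertices have even degree
  - Eulerian path exists iff graph is connected and has 0 or 2 odd-degree vertices

Graph is connected with exactly 2 odd-degree vertices (2, 5).
Eulerian path exists (starting and ending at the odd-degree vertices), but no Eulerian circuit.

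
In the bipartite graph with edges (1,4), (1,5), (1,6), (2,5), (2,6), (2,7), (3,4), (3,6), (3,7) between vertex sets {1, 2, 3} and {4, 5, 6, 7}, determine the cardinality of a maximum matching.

Step 1: List the neighbors of each left vertex:
  1: 4, 5, 6
  2: 5, 6, 7
  3: 4, 6, 7

Step 2: Greedily match left vertices, then look for augmenting paths:
  Match 1 -- 4
  Match 2 -- 5
  Match 3 -- 6
  No augmenting path remains.

Step 3: Verify this is maximum:
  Matching size 3 = min(|L|, |R|) = min(3, 4), which is an upper bound, so this matching is maximum.

Maximum matching: {(1,4), (2,5), (3,6)}
Size: 3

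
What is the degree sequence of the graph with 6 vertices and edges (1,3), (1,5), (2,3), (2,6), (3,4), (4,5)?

Step 1: Count edges incident to each vertex:
  deg(1) = 2 (neighbors: 3, 5)
  deg(2) = 2 (neighbors: 3, 6)
  deg(3) = 3 (neighbors: 1, 2, 4)
  deg(4) = 2 (neighbors: 3, 5)
  deg(5) = 2 (neighbors: 1, 4)
  deg(6) = 1 (neighbors: 2)

Step 2: Sort degrees in non-increasing order:
  Degrees: [2, 2, 3, 2, 2, 1] -> sorted: [3, 2, 2, 2, 2, 1]

Degree sequence: [3, 2, 2, 2, 2, 1]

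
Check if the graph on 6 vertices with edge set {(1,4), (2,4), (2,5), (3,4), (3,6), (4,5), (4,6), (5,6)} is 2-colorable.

Step 1: Attempt 2-coloring using BFS:
  Start at vertex 1, assign color 0
  Color vertex 4 with color 1 (neighbor of 1)
  Color vertex 2 with color 0 (neighbor of 4)
  Color vertex 3 with color 0 (neighbor of 4)
  Color vertex 5 with color 0 (neighbor of 4)
  Color vertex 6 with color 0 (neighbor of 4)

Step 2: Conflict found! Vertices 2 and 5 are adjacent but have the same color.
This means the graph contains an odd cycle.

The graph is NOT bipartite.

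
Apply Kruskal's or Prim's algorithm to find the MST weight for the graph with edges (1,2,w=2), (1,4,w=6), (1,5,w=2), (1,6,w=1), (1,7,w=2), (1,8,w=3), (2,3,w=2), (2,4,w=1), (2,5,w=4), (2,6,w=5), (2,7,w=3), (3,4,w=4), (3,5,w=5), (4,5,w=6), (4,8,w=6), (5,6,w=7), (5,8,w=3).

Apply Kruskal's algorithm (sort edges by weight, add if no cycle):

Sorted edges by weight:
  (1,6) w=1
  (2,4) w=1
  (1,2) w=2
  (1,5) w=2
  (1,7) w=2
  (2,3) w=2
  (1,8) w=3
  (2,7) w=3
  (5,8) w=3
  (2,5) w=4
  (3,4) w=4
  (2,6) w=5
  (3,5) w=5
  (1,4) w=6
  (4,8) w=6
  (4,5) w=6
  (5,6) w=7

Add edge (1,6) w=1 -- no cycle. Running total: 1
Add edge (2,4) w=1 -- no cycle. Running total: 2
Add edge (1,2) w=2 -- no cycle. Running total: 4
Add edge (1,5) w=2 -- no cycle. Running total: 6
Add edge (1,7) w=2 -- no cycle. Running total: 8
Add edge (2,3) w=2 -- no cycle. Running total: 10
Add edge (1,8) w=3 -- no cycle. Running total: 13

MST edges: (1,6,w=1), (2,4,w=1), (1,2,w=2), (1,5,w=2), (1,7,w=2), (2,3,w=2), (1,8,w=3)
Total MST weight: 1 + 1 + 2 + 2 + 2 + 2 + 3 = 13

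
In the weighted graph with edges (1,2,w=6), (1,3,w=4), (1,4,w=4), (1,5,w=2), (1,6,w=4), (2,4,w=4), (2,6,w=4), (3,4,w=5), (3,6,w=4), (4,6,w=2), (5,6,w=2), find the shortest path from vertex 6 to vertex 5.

Step 1: Build adjacency list with weights:
  1: 2(w=6), 3(w=4), 4(w=4), 5(w=2), 6(w=4)
  2: 1(w=6), 4(w=4), 6(w=4)
  3: 1(w=4), 4(w=5), 6(w=4)
  4: 1(w=4), 2(w=4), 3(w=5), 6(w=2)
  5: 1(w=2), 6(w=2)
  6: 1(w=4), 2(w=4), 3(w=4), 4(w=2), 5(w=2)

Step 2: Apply Dijkstra's algorithm from vertex 6:
  Visit vertex 6 (distance=0)
    Update dist[1] = 4
    Update dist[2] = 4
    Update dist[3] = 4
    Update dist[4] = 2
    Update dist[5] = 2
  Visit vertex 4 (distance=2)
  Visit vertex 5 (distance=2)

Step 3: Shortest path: 6 -> 5
Total weight: 2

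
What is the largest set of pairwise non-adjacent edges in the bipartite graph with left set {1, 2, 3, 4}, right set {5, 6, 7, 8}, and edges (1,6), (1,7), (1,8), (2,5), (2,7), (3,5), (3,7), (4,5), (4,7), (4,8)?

Step 1: List the neighbors of each left vertex:
  1: 6, 7, 8
  2: 5, 7
  3: 5, 7
  4: 5, 7, 8

Step 2: Greedily match left vertices, then look for augmenting paths:
  Match 1 -- 6
  Match 2 -- 5
  Match 3 -- 7
  Match 4 -- 8
  No augmenting path remains.

Step 3: Verify this is maximum:
  Matching size 4 = min(|L|, |R|) = min(4, 4), which is an upper bound, so this matching is maximum.

Maximum matching: {(1,6), (2,5), (3,7), (4,8)}
Size: 4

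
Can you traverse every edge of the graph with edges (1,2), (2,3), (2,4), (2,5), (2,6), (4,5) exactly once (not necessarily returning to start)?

Step 1: Find the degree of each vertex:
  deg(1) = 1
  deg(2) = 5
  deg(3) = 1
  deg(4) = 2
  deg(5) = 2
  deg(6) = 1

Step 2: Count vertices with odd degree:
  Odd-degree vertices: 1, 2, 3, 6 (4 total)

Step 3: Apply Euler's theorem:
  - Eulerian circuit exists iff graph is connected and all vertices have even degree
  - Eulerian path exists iff graph is connected and has 0 or 2 odd-degree vertices

Graph has 4 odd-degree vertices (need 0 or 2).
Neither Eulerian path nor Eulerian circuit exists.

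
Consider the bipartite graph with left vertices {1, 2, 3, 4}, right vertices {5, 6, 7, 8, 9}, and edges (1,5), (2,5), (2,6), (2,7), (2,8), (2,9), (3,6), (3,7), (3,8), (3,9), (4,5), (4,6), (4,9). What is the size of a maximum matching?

Step 1: List the neighbors of each left vertex:
  1: 5
  2: 5, 6, 7, 8, 9
  3: 6, 7, 8, 9
  4: 5, 6, 9

Step 2: Greedily match left vertices, then look for augmenting paths:
  Match 1 -- 5
  Match 2 -- 6
  Match 3 -- 7
  Match 4 -- 9
  No augmenting path remains.

Step 3: Verify this is maximum:
  Matching size 4 = min(|L|, |R|) = min(4, 5), which is an upper bound, so this matching is maximum.

Maximum matching: {(1,5), (2,6), (3,7), (4,9)}
Size: 4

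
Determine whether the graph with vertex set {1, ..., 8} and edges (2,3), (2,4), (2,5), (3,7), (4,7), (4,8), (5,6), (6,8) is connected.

Step 1: Build adjacency list from edges:
  1: (none)
  2: 3, 4, 5
  3: 2, 7
  4: 2, 7, 8
  5: 2, 6
  6: 5, 8
  7: 3, 4
  8: 4, 6

Step 2: Run BFS/DFS from vertex 1:
  Visited: {1}
  Reached 1 of 8 vertices

Step 3: Only 1 of 8 vertices reached. Graph is disconnected.
Connected components: {1}, {2, 3, 4, 5, 6, 7, 8}
Answer: No, the graph is not connected (2 components).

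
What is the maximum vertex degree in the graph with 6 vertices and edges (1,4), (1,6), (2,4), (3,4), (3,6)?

Step 1: Count edges incident to each vertex:
  deg(1) = 2 (neighbors: 4, 6)
  deg(2) = 1 (neighbors: 4)
  deg(3) = 2 (neighbors: 4, 6)
  deg(4) = 3 (neighbors: 1, 2, 3)
  deg(5) = 0 (neighbors: none)
  deg(6) = 2 (neighbors: 1, 3)

Step 2: Find maximum:
  max(2, 1, 2, 3, 0, 2) = 3 (vertex 4)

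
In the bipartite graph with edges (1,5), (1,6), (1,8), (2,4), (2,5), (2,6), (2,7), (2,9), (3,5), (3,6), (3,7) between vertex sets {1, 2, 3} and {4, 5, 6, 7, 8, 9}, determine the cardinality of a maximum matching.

Step 1: List the neighbors of each left vertex:
  1: 5, 6, 8
  2: 4, 5, 6, 7, 9
  3: 5, 6, 7

Step 2: Greedily match left vertices, then look for augmenting paths:
  Match 1 -- 5
  Match 2 -- 4
  Match 3 -- 6
  No augmenting path remains.

Step 3: Verify this is maximum:
  Matching size 3 = min(|L|, |R|) = min(3, 6), which is an upper bound, so this matching is maximum.

Maximum matching: {(1,5), (2,4), (3,6)}
Size: 3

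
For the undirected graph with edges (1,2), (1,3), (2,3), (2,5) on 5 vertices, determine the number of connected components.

Step 1: Build adjacency list from edges:
  1: 2, 3
  2: 1, 3, 5
  3: 1, 2
  4: (none)
  5: 2

Step 2: Run BFS/DFS from vertex 1:
  Visited: {1, 2, 3, 5}
  Reached 4 of 5 vertices

Step 3: Only 4 of 5 vertices reached. Graph is disconnected.
Connected components: {1, 2, 3, 5}, {4}
Number of connected components: 2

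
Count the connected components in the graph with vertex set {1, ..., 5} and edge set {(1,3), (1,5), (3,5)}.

Step 1: Build adjacency list from edges:
  1: 3, 5
  2: (none)
  3: 1, 5
  4: (none)
  5: 1, 3

Step 2: Run BFS/DFS from vertex 1:
  Visited: {1, 3, 5}
  Reached 3 of 5 vertices

Step 3: Only 3 of 5 vertices reached. Graph is disconnected.
Connected components: {1, 3, 5}, {2}, {4}
Number of connected components: 3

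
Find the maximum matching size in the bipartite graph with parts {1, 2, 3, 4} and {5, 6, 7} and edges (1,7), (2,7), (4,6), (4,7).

Step 1: List the neighbors of each left vertex:
  1: 7
  2: 7
  3: (none)
  4: 6, 7

Step 2: Greedily match left vertices, then look for augmenting paths:
  Match 1 -- 7
  Match 4 -- 6
  No augmenting path remains.

Step 3: Verify this is maximum:
  Matching has size 2. The vertex set {4, 7} covers every edge and has size 2; any matching has at most one edge per cover vertex, so 2 is maximum (König's theorem).

Maximum matching: {(1,7), (4,6)}
Size: 2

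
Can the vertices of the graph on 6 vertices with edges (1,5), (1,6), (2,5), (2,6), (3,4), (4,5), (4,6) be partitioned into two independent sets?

Step 1: Attempt 2-coloring using BFS:
  Start at vertex 1, assign color 0
  Color vertex 5 with color 1 (neighbor of 1)
  Color vertex 6 with color 1 (neighbor of 1)
  Color vertex 2 with color 0 (neighbor of 5)
  Color vertex 4 with color 0 (neighbor of 5)
  Color vertex 3 with color 1 (neighbor of 4)

Step 2: 2-coloring succeeded. No conflicts found.
  Set A (color 0): {1, 2, 4}
  Set B (color 1): {3, 5, 6}

The graph is bipartite with partition {1, 2, 4}, {3, 5, 6}.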